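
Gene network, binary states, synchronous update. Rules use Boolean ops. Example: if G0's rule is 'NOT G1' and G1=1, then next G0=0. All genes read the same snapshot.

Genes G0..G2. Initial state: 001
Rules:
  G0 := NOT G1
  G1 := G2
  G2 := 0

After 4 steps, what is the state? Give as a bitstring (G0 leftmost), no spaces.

Step 1: G0=NOT G1=NOT 0=1 G1=G2=1 G2=0(const) -> 110
Step 2: G0=NOT G1=NOT 1=0 G1=G2=0 G2=0(const) -> 000
Step 3: G0=NOT G1=NOT 0=1 G1=G2=0 G2=0(const) -> 100
Step 4: G0=NOT G1=NOT 0=1 G1=G2=0 G2=0(const) -> 100

100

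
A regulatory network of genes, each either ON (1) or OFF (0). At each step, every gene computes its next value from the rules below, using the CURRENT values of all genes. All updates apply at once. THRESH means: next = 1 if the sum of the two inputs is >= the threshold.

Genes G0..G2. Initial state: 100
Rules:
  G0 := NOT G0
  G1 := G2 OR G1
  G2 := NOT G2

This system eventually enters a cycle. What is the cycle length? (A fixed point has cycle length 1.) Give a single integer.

Answer: 2

Derivation:
Step 0: 100
Step 1: G0=NOT G0=NOT 1=0 G1=G2|G1=0|0=0 G2=NOT G2=NOT 0=1 -> 001
Step 2: G0=NOT G0=NOT 0=1 G1=G2|G1=1|0=1 G2=NOT G2=NOT 1=0 -> 110
Step 3: G0=NOT G0=NOT 1=0 G1=G2|G1=0|1=1 G2=NOT G2=NOT 0=1 -> 011
Step 4: G0=NOT G0=NOT 0=1 G1=G2|G1=1|1=1 G2=NOT G2=NOT 1=0 -> 110
State from step 4 equals state from step 2 -> cycle length 2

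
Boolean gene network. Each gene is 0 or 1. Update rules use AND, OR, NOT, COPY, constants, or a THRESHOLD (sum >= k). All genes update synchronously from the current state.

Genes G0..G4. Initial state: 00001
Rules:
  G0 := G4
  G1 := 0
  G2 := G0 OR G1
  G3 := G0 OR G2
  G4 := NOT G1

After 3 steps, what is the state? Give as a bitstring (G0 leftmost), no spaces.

Step 1: G0=G4=1 G1=0(const) G2=G0|G1=0|0=0 G3=G0|G2=0|0=0 G4=NOT G1=NOT 0=1 -> 10001
Step 2: G0=G4=1 G1=0(const) G2=G0|G1=1|0=1 G3=G0|G2=1|0=1 G4=NOT G1=NOT 0=1 -> 10111
Step 3: G0=G4=1 G1=0(const) G2=G0|G1=1|0=1 G3=G0|G2=1|1=1 G4=NOT G1=NOT 0=1 -> 10111

10111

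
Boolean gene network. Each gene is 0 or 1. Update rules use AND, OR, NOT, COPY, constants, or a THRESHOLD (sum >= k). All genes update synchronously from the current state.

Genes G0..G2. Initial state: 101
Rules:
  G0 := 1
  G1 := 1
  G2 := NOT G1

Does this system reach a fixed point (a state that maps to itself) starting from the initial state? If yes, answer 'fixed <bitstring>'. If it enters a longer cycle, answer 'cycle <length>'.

Answer: fixed 110

Derivation:
Step 0: 101
Step 1: G0=1(const) G1=1(const) G2=NOT G1=NOT 0=1 -> 111
Step 2: G0=1(const) G1=1(const) G2=NOT G1=NOT 1=0 -> 110
Step 3: G0=1(const) G1=1(const) G2=NOT G1=NOT 1=0 -> 110
Fixed point reached at step 2: 110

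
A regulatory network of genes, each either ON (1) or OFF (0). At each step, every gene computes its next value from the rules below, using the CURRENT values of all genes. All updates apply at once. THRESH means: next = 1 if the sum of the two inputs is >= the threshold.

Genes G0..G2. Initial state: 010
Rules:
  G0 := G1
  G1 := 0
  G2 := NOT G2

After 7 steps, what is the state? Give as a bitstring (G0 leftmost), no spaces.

Step 1: G0=G1=1 G1=0(const) G2=NOT G2=NOT 0=1 -> 101
Step 2: G0=G1=0 G1=0(const) G2=NOT G2=NOT 1=0 -> 000
Step 3: G0=G1=0 G1=0(const) G2=NOT G2=NOT 0=1 -> 001
Step 4: G0=G1=0 G1=0(const) G2=NOT G2=NOT 1=0 -> 000
Step 5: G0=G1=0 G1=0(const) G2=NOT G2=NOT 0=1 -> 001
Step 6: G0=G1=0 G1=0(const) G2=NOT G2=NOT 1=0 -> 000
Step 7: G0=G1=0 G1=0(const) G2=NOT G2=NOT 0=1 -> 001

001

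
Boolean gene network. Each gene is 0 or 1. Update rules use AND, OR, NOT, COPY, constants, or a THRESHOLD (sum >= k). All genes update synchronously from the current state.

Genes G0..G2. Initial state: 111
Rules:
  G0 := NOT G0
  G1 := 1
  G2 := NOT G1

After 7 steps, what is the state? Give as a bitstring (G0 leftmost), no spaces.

Step 1: G0=NOT G0=NOT 1=0 G1=1(const) G2=NOT G1=NOT 1=0 -> 010
Step 2: G0=NOT G0=NOT 0=1 G1=1(const) G2=NOT G1=NOT 1=0 -> 110
Step 3: G0=NOT G0=NOT 1=0 G1=1(const) G2=NOT G1=NOT 1=0 -> 010
Step 4: G0=NOT G0=NOT 0=1 G1=1(const) G2=NOT G1=NOT 1=0 -> 110
Step 5: G0=NOT G0=NOT 1=0 G1=1(const) G2=NOT G1=NOT 1=0 -> 010
Step 6: G0=NOT G0=NOT 0=1 G1=1(const) G2=NOT G1=NOT 1=0 -> 110
Step 7: G0=NOT G0=NOT 1=0 G1=1(const) G2=NOT G1=NOT 1=0 -> 010

010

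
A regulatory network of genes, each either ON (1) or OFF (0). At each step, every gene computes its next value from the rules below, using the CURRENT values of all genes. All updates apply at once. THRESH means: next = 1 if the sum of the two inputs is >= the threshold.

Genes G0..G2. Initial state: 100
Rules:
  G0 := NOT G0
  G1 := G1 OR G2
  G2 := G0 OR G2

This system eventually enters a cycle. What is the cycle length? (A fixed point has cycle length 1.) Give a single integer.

Step 0: 100
Step 1: G0=NOT G0=NOT 1=0 G1=G1|G2=0|0=0 G2=G0|G2=1|0=1 -> 001
Step 2: G0=NOT G0=NOT 0=1 G1=G1|G2=0|1=1 G2=G0|G2=0|1=1 -> 111
Step 3: G0=NOT G0=NOT 1=0 G1=G1|G2=1|1=1 G2=G0|G2=1|1=1 -> 011
Step 4: G0=NOT G0=NOT 0=1 G1=G1|G2=1|1=1 G2=G0|G2=0|1=1 -> 111
State from step 4 equals state from step 2 -> cycle length 2

Answer: 2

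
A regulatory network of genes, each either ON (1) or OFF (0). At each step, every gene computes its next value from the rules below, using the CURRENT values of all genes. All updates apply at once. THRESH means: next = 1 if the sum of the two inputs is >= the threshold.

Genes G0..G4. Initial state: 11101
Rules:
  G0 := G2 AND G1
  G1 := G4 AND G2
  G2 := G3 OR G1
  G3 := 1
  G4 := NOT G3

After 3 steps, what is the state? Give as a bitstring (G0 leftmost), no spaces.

Step 1: G0=G2&G1=1&1=1 G1=G4&G2=1&1=1 G2=G3|G1=0|1=1 G3=1(const) G4=NOT G3=NOT 0=1 -> 11111
Step 2: G0=G2&G1=1&1=1 G1=G4&G2=1&1=1 G2=G3|G1=1|1=1 G3=1(const) G4=NOT G3=NOT 1=0 -> 11110
Step 3: G0=G2&G1=1&1=1 G1=G4&G2=0&1=0 G2=G3|G1=1|1=1 G3=1(const) G4=NOT G3=NOT 1=0 -> 10110

10110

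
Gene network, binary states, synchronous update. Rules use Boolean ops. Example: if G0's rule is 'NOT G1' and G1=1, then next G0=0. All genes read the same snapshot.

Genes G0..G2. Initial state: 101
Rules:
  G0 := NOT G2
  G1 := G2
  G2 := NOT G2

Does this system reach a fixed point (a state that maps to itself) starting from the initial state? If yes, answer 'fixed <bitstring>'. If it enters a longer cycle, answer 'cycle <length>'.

Answer: cycle 2

Derivation:
Step 0: 101
Step 1: G0=NOT G2=NOT 1=0 G1=G2=1 G2=NOT G2=NOT 1=0 -> 010
Step 2: G0=NOT G2=NOT 0=1 G1=G2=0 G2=NOT G2=NOT 0=1 -> 101
Cycle of length 2 starting at step 0 -> no fixed point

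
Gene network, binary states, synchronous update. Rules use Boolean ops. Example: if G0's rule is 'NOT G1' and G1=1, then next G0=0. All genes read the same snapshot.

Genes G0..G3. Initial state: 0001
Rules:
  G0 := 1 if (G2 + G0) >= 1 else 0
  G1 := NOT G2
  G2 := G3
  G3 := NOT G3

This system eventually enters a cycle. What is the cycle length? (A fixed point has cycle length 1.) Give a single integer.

Answer: 2

Derivation:
Step 0: 0001
Step 1: G0=(0+0>=1)=0 G1=NOT G2=NOT 0=1 G2=G3=1 G3=NOT G3=NOT 1=0 -> 0110
Step 2: G0=(1+0>=1)=1 G1=NOT G2=NOT 1=0 G2=G3=0 G3=NOT G3=NOT 0=1 -> 1001
Step 3: G0=(0+1>=1)=1 G1=NOT G2=NOT 0=1 G2=G3=1 G3=NOT G3=NOT 1=0 -> 1110
Step 4: G0=(1+1>=1)=1 G1=NOT G2=NOT 1=0 G2=G3=0 G3=NOT G3=NOT 0=1 -> 1001
State from step 4 equals state from step 2 -> cycle length 2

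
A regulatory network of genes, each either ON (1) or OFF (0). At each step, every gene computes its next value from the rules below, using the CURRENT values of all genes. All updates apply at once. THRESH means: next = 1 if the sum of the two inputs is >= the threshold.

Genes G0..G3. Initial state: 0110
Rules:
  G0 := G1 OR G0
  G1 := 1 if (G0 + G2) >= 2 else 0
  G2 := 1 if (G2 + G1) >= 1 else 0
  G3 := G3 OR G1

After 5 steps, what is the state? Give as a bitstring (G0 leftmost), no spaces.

Step 1: G0=G1|G0=1|0=1 G1=(0+1>=2)=0 G2=(1+1>=1)=1 G3=G3|G1=0|1=1 -> 1011
Step 2: G0=G1|G0=0|1=1 G1=(1+1>=2)=1 G2=(1+0>=1)=1 G3=G3|G1=1|0=1 -> 1111
Step 3: G0=G1|G0=1|1=1 G1=(1+1>=2)=1 G2=(1+1>=1)=1 G3=G3|G1=1|1=1 -> 1111
Step 4: G0=G1|G0=1|1=1 G1=(1+1>=2)=1 G2=(1+1>=1)=1 G3=G3|G1=1|1=1 -> 1111
Step 5: G0=G1|G0=1|1=1 G1=(1+1>=2)=1 G2=(1+1>=1)=1 G3=G3|G1=1|1=1 -> 1111

1111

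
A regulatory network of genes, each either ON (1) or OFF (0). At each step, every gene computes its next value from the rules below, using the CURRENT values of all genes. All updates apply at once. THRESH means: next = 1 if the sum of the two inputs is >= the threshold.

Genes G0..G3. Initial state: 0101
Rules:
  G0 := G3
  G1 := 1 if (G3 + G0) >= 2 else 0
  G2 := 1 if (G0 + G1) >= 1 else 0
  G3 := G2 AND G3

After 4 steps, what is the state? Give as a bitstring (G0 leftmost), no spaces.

Step 1: G0=G3=1 G1=(1+0>=2)=0 G2=(0+1>=1)=1 G3=G2&G3=0&1=0 -> 1010
Step 2: G0=G3=0 G1=(0+1>=2)=0 G2=(1+0>=1)=1 G3=G2&G3=1&0=0 -> 0010
Step 3: G0=G3=0 G1=(0+0>=2)=0 G2=(0+0>=1)=0 G3=G2&G3=1&0=0 -> 0000
Step 4: G0=G3=0 G1=(0+0>=2)=0 G2=(0+0>=1)=0 G3=G2&G3=0&0=0 -> 0000

0000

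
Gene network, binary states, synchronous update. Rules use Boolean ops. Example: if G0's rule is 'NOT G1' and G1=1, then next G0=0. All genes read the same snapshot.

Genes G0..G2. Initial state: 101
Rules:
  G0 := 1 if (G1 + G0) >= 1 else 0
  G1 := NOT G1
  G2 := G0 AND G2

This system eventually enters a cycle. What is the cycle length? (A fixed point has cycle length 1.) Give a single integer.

Step 0: 101
Step 1: G0=(0+1>=1)=1 G1=NOT G1=NOT 0=1 G2=G0&G2=1&1=1 -> 111
Step 2: G0=(1+1>=1)=1 G1=NOT G1=NOT 1=0 G2=G0&G2=1&1=1 -> 101
State from step 2 equals state from step 0 -> cycle length 2

Answer: 2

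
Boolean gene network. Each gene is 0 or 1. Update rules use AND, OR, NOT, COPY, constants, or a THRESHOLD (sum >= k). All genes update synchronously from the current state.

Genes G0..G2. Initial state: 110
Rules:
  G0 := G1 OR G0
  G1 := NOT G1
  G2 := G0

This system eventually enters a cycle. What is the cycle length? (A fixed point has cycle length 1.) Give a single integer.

Answer: 2

Derivation:
Step 0: 110
Step 1: G0=G1|G0=1|1=1 G1=NOT G1=NOT 1=0 G2=G0=1 -> 101
Step 2: G0=G1|G0=0|1=1 G1=NOT G1=NOT 0=1 G2=G0=1 -> 111
Step 3: G0=G1|G0=1|1=1 G1=NOT G1=NOT 1=0 G2=G0=1 -> 101
State from step 3 equals state from step 1 -> cycle length 2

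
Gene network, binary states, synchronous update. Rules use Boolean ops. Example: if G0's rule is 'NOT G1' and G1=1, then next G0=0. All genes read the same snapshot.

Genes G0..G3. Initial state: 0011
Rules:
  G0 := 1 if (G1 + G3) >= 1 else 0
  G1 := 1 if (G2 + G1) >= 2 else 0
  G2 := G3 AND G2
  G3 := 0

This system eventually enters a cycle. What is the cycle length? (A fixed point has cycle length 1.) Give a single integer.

Answer: 1

Derivation:
Step 0: 0011
Step 1: G0=(0+1>=1)=1 G1=(1+0>=2)=0 G2=G3&G2=1&1=1 G3=0(const) -> 1010
Step 2: G0=(0+0>=1)=0 G1=(1+0>=2)=0 G2=G3&G2=0&1=0 G3=0(const) -> 0000
Step 3: G0=(0+0>=1)=0 G1=(0+0>=2)=0 G2=G3&G2=0&0=0 G3=0(const) -> 0000
State from step 3 equals state from step 2 -> cycle length 1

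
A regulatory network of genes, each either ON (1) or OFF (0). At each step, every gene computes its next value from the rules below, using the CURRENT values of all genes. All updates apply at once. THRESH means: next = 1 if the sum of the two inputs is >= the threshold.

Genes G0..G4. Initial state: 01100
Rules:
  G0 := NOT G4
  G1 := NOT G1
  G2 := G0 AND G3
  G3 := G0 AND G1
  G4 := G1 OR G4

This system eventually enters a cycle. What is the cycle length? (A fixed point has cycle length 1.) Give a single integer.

Answer: 2

Derivation:
Step 0: 01100
Step 1: G0=NOT G4=NOT 0=1 G1=NOT G1=NOT 1=0 G2=G0&G3=0&0=0 G3=G0&G1=0&1=0 G4=G1|G4=1|0=1 -> 10001
Step 2: G0=NOT G4=NOT 1=0 G1=NOT G1=NOT 0=1 G2=G0&G3=1&0=0 G3=G0&G1=1&0=0 G4=G1|G4=0|1=1 -> 01001
Step 3: G0=NOT G4=NOT 1=0 G1=NOT G1=NOT 1=0 G2=G0&G3=0&0=0 G3=G0&G1=0&1=0 G4=G1|G4=1|1=1 -> 00001
Step 4: G0=NOT G4=NOT 1=0 G1=NOT G1=NOT 0=1 G2=G0&G3=0&0=0 G3=G0&G1=0&0=0 G4=G1|G4=0|1=1 -> 01001
State from step 4 equals state from step 2 -> cycle length 2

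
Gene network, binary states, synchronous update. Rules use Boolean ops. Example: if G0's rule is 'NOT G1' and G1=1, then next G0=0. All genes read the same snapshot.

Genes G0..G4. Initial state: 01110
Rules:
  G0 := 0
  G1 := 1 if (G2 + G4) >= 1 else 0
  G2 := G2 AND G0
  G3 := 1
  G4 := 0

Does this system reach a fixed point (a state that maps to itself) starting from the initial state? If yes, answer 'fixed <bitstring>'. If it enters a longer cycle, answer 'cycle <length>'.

Step 0: 01110
Step 1: G0=0(const) G1=(1+0>=1)=1 G2=G2&G0=1&0=0 G3=1(const) G4=0(const) -> 01010
Step 2: G0=0(const) G1=(0+0>=1)=0 G2=G2&G0=0&0=0 G3=1(const) G4=0(const) -> 00010
Step 3: G0=0(const) G1=(0+0>=1)=0 G2=G2&G0=0&0=0 G3=1(const) G4=0(const) -> 00010
Fixed point reached at step 2: 00010

Answer: fixed 00010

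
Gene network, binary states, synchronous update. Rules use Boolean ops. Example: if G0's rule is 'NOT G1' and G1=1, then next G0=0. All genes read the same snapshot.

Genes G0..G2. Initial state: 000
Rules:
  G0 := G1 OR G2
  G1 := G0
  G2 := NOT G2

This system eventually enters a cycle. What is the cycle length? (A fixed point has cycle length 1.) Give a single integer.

Step 0: 000
Step 1: G0=G1|G2=0|0=0 G1=G0=0 G2=NOT G2=NOT 0=1 -> 001
Step 2: G0=G1|G2=0|1=1 G1=G0=0 G2=NOT G2=NOT 1=0 -> 100
Step 3: G0=G1|G2=0|0=0 G1=G0=1 G2=NOT G2=NOT 0=1 -> 011
Step 4: G0=G1|G2=1|1=1 G1=G0=0 G2=NOT G2=NOT 1=0 -> 100
State from step 4 equals state from step 2 -> cycle length 2

Answer: 2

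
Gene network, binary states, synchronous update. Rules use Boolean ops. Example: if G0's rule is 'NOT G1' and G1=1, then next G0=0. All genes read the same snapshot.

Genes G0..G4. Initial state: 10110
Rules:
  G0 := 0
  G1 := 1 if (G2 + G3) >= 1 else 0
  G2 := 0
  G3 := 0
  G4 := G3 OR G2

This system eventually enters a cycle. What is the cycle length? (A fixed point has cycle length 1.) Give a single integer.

Step 0: 10110
Step 1: G0=0(const) G1=(1+1>=1)=1 G2=0(const) G3=0(const) G4=G3|G2=1|1=1 -> 01001
Step 2: G0=0(const) G1=(0+0>=1)=0 G2=0(const) G3=0(const) G4=G3|G2=0|0=0 -> 00000
Step 3: G0=0(const) G1=(0+0>=1)=0 G2=0(const) G3=0(const) G4=G3|G2=0|0=0 -> 00000
State from step 3 equals state from step 2 -> cycle length 1

Answer: 1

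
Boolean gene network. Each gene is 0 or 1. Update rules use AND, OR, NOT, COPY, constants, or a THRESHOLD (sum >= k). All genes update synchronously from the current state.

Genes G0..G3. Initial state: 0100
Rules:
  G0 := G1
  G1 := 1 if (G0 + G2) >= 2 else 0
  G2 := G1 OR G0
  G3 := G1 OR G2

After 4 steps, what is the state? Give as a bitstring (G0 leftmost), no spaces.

Step 1: G0=G1=1 G1=(0+0>=2)=0 G2=G1|G0=1|0=1 G3=G1|G2=1|0=1 -> 1011
Step 2: G0=G1=0 G1=(1+1>=2)=1 G2=G1|G0=0|1=1 G3=G1|G2=0|1=1 -> 0111
Step 3: G0=G1=1 G1=(0+1>=2)=0 G2=G1|G0=1|0=1 G3=G1|G2=1|1=1 -> 1011
Step 4: G0=G1=0 G1=(1+1>=2)=1 G2=G1|G0=0|1=1 G3=G1|G2=0|1=1 -> 0111

0111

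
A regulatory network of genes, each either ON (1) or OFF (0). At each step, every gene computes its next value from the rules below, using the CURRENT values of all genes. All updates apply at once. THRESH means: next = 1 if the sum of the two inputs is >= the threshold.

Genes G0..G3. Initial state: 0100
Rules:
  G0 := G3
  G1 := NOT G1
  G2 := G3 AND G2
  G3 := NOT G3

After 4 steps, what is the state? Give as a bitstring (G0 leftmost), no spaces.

Step 1: G0=G3=0 G1=NOT G1=NOT 1=0 G2=G3&G2=0&0=0 G3=NOT G3=NOT 0=1 -> 0001
Step 2: G0=G3=1 G1=NOT G1=NOT 0=1 G2=G3&G2=1&0=0 G3=NOT G3=NOT 1=0 -> 1100
Step 3: G0=G3=0 G1=NOT G1=NOT 1=0 G2=G3&G2=0&0=0 G3=NOT G3=NOT 0=1 -> 0001
Step 4: G0=G3=1 G1=NOT G1=NOT 0=1 G2=G3&G2=1&0=0 G3=NOT G3=NOT 1=0 -> 1100

1100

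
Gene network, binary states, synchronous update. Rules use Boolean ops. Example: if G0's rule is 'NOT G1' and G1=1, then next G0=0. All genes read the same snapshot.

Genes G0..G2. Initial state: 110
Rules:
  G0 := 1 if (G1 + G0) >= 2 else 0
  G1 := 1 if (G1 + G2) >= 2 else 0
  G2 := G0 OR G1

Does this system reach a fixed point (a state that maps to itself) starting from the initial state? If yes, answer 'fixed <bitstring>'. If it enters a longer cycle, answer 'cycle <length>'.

Answer: fixed 000

Derivation:
Step 0: 110
Step 1: G0=(1+1>=2)=1 G1=(1+0>=2)=0 G2=G0|G1=1|1=1 -> 101
Step 2: G0=(0+1>=2)=0 G1=(0+1>=2)=0 G2=G0|G1=1|0=1 -> 001
Step 3: G0=(0+0>=2)=0 G1=(0+1>=2)=0 G2=G0|G1=0|0=0 -> 000
Step 4: G0=(0+0>=2)=0 G1=(0+0>=2)=0 G2=G0|G1=0|0=0 -> 000
Fixed point reached at step 3: 000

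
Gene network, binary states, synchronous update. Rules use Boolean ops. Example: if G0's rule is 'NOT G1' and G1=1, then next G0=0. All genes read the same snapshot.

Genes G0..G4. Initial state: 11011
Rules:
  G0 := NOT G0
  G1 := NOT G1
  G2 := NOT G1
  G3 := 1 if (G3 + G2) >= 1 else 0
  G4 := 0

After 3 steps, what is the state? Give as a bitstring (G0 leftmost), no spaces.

Step 1: G0=NOT G0=NOT 1=0 G1=NOT G1=NOT 1=0 G2=NOT G1=NOT 1=0 G3=(1+0>=1)=1 G4=0(const) -> 00010
Step 2: G0=NOT G0=NOT 0=1 G1=NOT G1=NOT 0=1 G2=NOT G1=NOT 0=1 G3=(1+0>=1)=1 G4=0(const) -> 11110
Step 3: G0=NOT G0=NOT 1=0 G1=NOT G1=NOT 1=0 G2=NOT G1=NOT 1=0 G3=(1+1>=1)=1 G4=0(const) -> 00010

00010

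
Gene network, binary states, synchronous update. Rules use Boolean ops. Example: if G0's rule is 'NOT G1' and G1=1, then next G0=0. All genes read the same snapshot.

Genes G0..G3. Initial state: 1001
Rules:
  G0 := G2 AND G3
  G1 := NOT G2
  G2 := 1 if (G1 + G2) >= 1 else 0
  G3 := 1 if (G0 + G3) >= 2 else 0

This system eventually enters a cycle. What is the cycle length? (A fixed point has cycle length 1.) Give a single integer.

Answer: 1

Derivation:
Step 0: 1001
Step 1: G0=G2&G3=0&1=0 G1=NOT G2=NOT 0=1 G2=(0+0>=1)=0 G3=(1+1>=2)=1 -> 0101
Step 2: G0=G2&G3=0&1=0 G1=NOT G2=NOT 0=1 G2=(1+0>=1)=1 G3=(0+1>=2)=0 -> 0110
Step 3: G0=G2&G3=1&0=0 G1=NOT G2=NOT 1=0 G2=(1+1>=1)=1 G3=(0+0>=2)=0 -> 0010
Step 4: G0=G2&G3=1&0=0 G1=NOT G2=NOT 1=0 G2=(0+1>=1)=1 G3=(0+0>=2)=0 -> 0010
State from step 4 equals state from step 3 -> cycle length 1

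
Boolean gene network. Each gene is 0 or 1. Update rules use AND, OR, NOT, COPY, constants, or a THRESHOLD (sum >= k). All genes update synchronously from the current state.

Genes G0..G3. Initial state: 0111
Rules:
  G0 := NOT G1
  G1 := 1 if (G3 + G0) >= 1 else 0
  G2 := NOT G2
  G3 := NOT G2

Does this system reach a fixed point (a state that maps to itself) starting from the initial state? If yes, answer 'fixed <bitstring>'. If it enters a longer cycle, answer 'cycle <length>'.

Step 0: 0111
Step 1: G0=NOT G1=NOT 1=0 G1=(1+0>=1)=1 G2=NOT G2=NOT 1=0 G3=NOT G2=NOT 1=0 -> 0100
Step 2: G0=NOT G1=NOT 1=0 G1=(0+0>=1)=0 G2=NOT G2=NOT 0=1 G3=NOT G2=NOT 0=1 -> 0011
Step 3: G0=NOT G1=NOT 0=1 G1=(1+0>=1)=1 G2=NOT G2=NOT 1=0 G3=NOT G2=NOT 1=0 -> 1100
Step 4: G0=NOT G1=NOT 1=0 G1=(0+1>=1)=1 G2=NOT G2=NOT 0=1 G3=NOT G2=NOT 0=1 -> 0111
Cycle of length 4 starting at step 0 -> no fixed point

Answer: cycle 4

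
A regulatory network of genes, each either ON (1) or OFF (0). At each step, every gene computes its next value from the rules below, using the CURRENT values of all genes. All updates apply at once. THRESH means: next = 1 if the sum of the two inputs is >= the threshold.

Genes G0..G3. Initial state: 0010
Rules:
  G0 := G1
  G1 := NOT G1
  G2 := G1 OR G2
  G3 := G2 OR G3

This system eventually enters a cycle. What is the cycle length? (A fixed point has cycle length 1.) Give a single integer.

Answer: 2

Derivation:
Step 0: 0010
Step 1: G0=G1=0 G1=NOT G1=NOT 0=1 G2=G1|G2=0|1=1 G3=G2|G3=1|0=1 -> 0111
Step 2: G0=G1=1 G1=NOT G1=NOT 1=0 G2=G1|G2=1|1=1 G3=G2|G3=1|1=1 -> 1011
Step 3: G0=G1=0 G1=NOT G1=NOT 0=1 G2=G1|G2=0|1=1 G3=G2|G3=1|1=1 -> 0111
State from step 3 equals state from step 1 -> cycle length 2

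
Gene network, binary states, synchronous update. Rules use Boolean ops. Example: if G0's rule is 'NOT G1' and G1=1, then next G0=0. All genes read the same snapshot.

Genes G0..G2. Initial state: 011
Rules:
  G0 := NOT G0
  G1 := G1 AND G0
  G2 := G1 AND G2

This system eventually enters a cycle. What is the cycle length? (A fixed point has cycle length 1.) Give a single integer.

Step 0: 011
Step 1: G0=NOT G0=NOT 0=1 G1=G1&G0=1&0=0 G2=G1&G2=1&1=1 -> 101
Step 2: G0=NOT G0=NOT 1=0 G1=G1&G0=0&1=0 G2=G1&G2=0&1=0 -> 000
Step 3: G0=NOT G0=NOT 0=1 G1=G1&G0=0&0=0 G2=G1&G2=0&0=0 -> 100
Step 4: G0=NOT G0=NOT 1=0 G1=G1&G0=0&1=0 G2=G1&G2=0&0=0 -> 000
State from step 4 equals state from step 2 -> cycle length 2

Answer: 2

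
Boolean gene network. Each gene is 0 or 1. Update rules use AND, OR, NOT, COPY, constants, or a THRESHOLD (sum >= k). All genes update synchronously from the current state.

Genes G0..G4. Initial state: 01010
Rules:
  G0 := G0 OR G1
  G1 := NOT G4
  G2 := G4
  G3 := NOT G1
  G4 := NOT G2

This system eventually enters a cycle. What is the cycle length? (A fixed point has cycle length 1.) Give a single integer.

Step 0: 01010
Step 1: G0=G0|G1=0|1=1 G1=NOT G4=NOT 0=1 G2=G4=0 G3=NOT G1=NOT 1=0 G4=NOT G2=NOT 0=1 -> 11001
Step 2: G0=G0|G1=1|1=1 G1=NOT G4=NOT 1=0 G2=G4=1 G3=NOT G1=NOT 1=0 G4=NOT G2=NOT 0=1 -> 10101
Step 3: G0=G0|G1=1|0=1 G1=NOT G4=NOT 1=0 G2=G4=1 G3=NOT G1=NOT 0=1 G4=NOT G2=NOT 1=0 -> 10110
Step 4: G0=G0|G1=1|0=1 G1=NOT G4=NOT 0=1 G2=G4=0 G3=NOT G1=NOT 0=1 G4=NOT G2=NOT 1=0 -> 11010
Step 5: G0=G0|G1=1|1=1 G1=NOT G4=NOT 0=1 G2=G4=0 G3=NOT G1=NOT 1=0 G4=NOT G2=NOT 0=1 -> 11001
State from step 5 equals state from step 1 -> cycle length 4

Answer: 4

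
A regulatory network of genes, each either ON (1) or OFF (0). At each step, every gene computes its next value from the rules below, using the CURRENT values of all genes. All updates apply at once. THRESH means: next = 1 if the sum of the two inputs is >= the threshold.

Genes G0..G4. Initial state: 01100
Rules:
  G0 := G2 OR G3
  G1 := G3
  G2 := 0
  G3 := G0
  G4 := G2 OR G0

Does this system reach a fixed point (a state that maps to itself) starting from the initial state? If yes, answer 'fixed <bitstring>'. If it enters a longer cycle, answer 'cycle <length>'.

Step 0: 01100
Step 1: G0=G2|G3=1|0=1 G1=G3=0 G2=0(const) G3=G0=0 G4=G2|G0=1|0=1 -> 10001
Step 2: G0=G2|G3=0|0=0 G1=G3=0 G2=0(const) G3=G0=1 G4=G2|G0=0|1=1 -> 00011
Step 3: G0=G2|G3=0|1=1 G1=G3=1 G2=0(const) G3=G0=0 G4=G2|G0=0|0=0 -> 11000
Step 4: G0=G2|G3=0|0=0 G1=G3=0 G2=0(const) G3=G0=1 G4=G2|G0=0|1=1 -> 00011
Cycle of length 2 starting at step 2 -> no fixed point

Answer: cycle 2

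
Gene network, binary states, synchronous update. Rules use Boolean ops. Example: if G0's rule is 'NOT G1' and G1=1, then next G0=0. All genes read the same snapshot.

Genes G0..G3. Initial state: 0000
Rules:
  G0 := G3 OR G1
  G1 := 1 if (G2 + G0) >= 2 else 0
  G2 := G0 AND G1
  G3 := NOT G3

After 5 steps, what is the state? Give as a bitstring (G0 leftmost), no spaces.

Step 1: G0=G3|G1=0|0=0 G1=(0+0>=2)=0 G2=G0&G1=0&0=0 G3=NOT G3=NOT 0=1 -> 0001
Step 2: G0=G3|G1=1|0=1 G1=(0+0>=2)=0 G2=G0&G1=0&0=0 G3=NOT G3=NOT 1=0 -> 1000
Step 3: G0=G3|G1=0|0=0 G1=(0+1>=2)=0 G2=G0&G1=1&0=0 G3=NOT G3=NOT 0=1 -> 0001
Step 4: G0=G3|G1=1|0=1 G1=(0+0>=2)=0 G2=G0&G1=0&0=0 G3=NOT G3=NOT 1=0 -> 1000
Step 5: G0=G3|G1=0|0=0 G1=(0+1>=2)=0 G2=G0&G1=1&0=0 G3=NOT G3=NOT 0=1 -> 0001

0001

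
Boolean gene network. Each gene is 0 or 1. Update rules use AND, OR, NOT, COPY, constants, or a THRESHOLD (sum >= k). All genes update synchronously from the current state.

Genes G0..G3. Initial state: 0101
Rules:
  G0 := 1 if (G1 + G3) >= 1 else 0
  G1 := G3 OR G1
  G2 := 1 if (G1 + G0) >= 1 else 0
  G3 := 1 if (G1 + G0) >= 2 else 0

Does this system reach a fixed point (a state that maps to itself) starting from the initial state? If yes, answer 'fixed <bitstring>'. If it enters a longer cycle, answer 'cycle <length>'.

Step 0: 0101
Step 1: G0=(1+1>=1)=1 G1=G3|G1=1|1=1 G2=(1+0>=1)=1 G3=(1+0>=2)=0 -> 1110
Step 2: G0=(1+0>=1)=1 G1=G3|G1=0|1=1 G2=(1+1>=1)=1 G3=(1+1>=2)=1 -> 1111
Step 3: G0=(1+1>=1)=1 G1=G3|G1=1|1=1 G2=(1+1>=1)=1 G3=(1+1>=2)=1 -> 1111
Fixed point reached at step 2: 1111

Answer: fixed 1111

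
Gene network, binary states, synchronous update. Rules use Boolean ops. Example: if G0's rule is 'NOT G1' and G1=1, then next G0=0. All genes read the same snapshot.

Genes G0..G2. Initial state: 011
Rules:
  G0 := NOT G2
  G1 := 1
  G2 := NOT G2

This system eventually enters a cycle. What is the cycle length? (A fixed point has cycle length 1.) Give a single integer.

Step 0: 011
Step 1: G0=NOT G2=NOT 1=0 G1=1(const) G2=NOT G2=NOT 1=0 -> 010
Step 2: G0=NOT G2=NOT 0=1 G1=1(const) G2=NOT G2=NOT 0=1 -> 111
Step 3: G0=NOT G2=NOT 1=0 G1=1(const) G2=NOT G2=NOT 1=0 -> 010
State from step 3 equals state from step 1 -> cycle length 2

Answer: 2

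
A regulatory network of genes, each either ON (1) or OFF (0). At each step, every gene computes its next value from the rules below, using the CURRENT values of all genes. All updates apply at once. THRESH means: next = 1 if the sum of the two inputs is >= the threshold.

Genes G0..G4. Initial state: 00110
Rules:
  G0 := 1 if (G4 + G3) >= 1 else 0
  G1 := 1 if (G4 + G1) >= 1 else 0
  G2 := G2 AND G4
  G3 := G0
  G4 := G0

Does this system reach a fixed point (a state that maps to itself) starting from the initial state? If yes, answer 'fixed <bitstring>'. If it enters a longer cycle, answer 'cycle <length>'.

Step 0: 00110
Step 1: G0=(0+1>=1)=1 G1=(0+0>=1)=0 G2=G2&G4=1&0=0 G3=G0=0 G4=G0=0 -> 10000
Step 2: G0=(0+0>=1)=0 G1=(0+0>=1)=0 G2=G2&G4=0&0=0 G3=G0=1 G4=G0=1 -> 00011
Step 3: G0=(1+1>=1)=1 G1=(1+0>=1)=1 G2=G2&G4=0&1=0 G3=G0=0 G4=G0=0 -> 11000
Step 4: G0=(0+0>=1)=0 G1=(0+1>=1)=1 G2=G2&G4=0&0=0 G3=G0=1 G4=G0=1 -> 01011
Step 5: G0=(1+1>=1)=1 G1=(1+1>=1)=1 G2=G2&G4=0&1=0 G3=G0=0 G4=G0=0 -> 11000
Cycle of length 2 starting at step 3 -> no fixed point

Answer: cycle 2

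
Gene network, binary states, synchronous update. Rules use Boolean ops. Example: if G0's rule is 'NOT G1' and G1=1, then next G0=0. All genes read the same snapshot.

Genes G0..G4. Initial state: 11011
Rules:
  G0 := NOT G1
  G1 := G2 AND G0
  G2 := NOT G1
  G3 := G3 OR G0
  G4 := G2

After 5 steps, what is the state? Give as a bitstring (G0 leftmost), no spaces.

Step 1: G0=NOT G1=NOT 1=0 G1=G2&G0=0&1=0 G2=NOT G1=NOT 1=0 G3=G3|G0=1|1=1 G4=G2=0 -> 00010
Step 2: G0=NOT G1=NOT 0=1 G1=G2&G0=0&0=0 G2=NOT G1=NOT 0=1 G3=G3|G0=1|0=1 G4=G2=0 -> 10110
Step 3: G0=NOT G1=NOT 0=1 G1=G2&G0=1&1=1 G2=NOT G1=NOT 0=1 G3=G3|G0=1|1=1 G4=G2=1 -> 11111
Step 4: G0=NOT G1=NOT 1=0 G1=G2&G0=1&1=1 G2=NOT G1=NOT 1=0 G3=G3|G0=1|1=1 G4=G2=1 -> 01011
Step 5: G0=NOT G1=NOT 1=0 G1=G2&G0=0&0=0 G2=NOT G1=NOT 1=0 G3=G3|G0=1|0=1 G4=G2=0 -> 00010

00010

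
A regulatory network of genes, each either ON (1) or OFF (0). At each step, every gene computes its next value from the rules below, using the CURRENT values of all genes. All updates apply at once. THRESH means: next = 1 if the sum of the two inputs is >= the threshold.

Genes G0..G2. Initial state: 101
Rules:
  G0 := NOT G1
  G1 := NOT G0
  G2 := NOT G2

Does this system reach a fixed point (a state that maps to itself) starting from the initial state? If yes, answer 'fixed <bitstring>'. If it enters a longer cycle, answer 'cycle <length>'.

Step 0: 101
Step 1: G0=NOT G1=NOT 0=1 G1=NOT G0=NOT 1=0 G2=NOT G2=NOT 1=0 -> 100
Step 2: G0=NOT G1=NOT 0=1 G1=NOT G0=NOT 1=0 G2=NOT G2=NOT 0=1 -> 101
Cycle of length 2 starting at step 0 -> no fixed point

Answer: cycle 2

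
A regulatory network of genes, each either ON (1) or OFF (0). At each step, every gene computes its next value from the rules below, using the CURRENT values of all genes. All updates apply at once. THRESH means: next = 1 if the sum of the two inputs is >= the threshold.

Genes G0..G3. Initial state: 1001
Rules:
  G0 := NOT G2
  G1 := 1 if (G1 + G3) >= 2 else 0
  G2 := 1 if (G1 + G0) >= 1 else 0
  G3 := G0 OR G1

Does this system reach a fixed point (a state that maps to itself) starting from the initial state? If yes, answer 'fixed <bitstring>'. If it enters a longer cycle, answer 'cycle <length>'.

Step 0: 1001
Step 1: G0=NOT G2=NOT 0=1 G1=(0+1>=2)=0 G2=(0+1>=1)=1 G3=G0|G1=1|0=1 -> 1011
Step 2: G0=NOT G2=NOT 1=0 G1=(0+1>=2)=0 G2=(0+1>=1)=1 G3=G0|G1=1|0=1 -> 0011
Step 3: G0=NOT G2=NOT 1=0 G1=(0+1>=2)=0 G2=(0+0>=1)=0 G3=G0|G1=0|0=0 -> 0000
Step 4: G0=NOT G2=NOT 0=1 G1=(0+0>=2)=0 G2=(0+0>=1)=0 G3=G0|G1=0|0=0 -> 1000
Step 5: G0=NOT G2=NOT 0=1 G1=(0+0>=2)=0 G2=(0+1>=1)=1 G3=G0|G1=1|0=1 -> 1011
Cycle of length 4 starting at step 1 -> no fixed point

Answer: cycle 4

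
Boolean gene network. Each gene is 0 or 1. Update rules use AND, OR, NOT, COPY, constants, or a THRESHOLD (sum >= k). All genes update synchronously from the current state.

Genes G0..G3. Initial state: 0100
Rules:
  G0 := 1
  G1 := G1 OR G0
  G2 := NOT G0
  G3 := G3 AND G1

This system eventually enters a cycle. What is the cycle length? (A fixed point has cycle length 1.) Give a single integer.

Step 0: 0100
Step 1: G0=1(const) G1=G1|G0=1|0=1 G2=NOT G0=NOT 0=1 G3=G3&G1=0&1=0 -> 1110
Step 2: G0=1(const) G1=G1|G0=1|1=1 G2=NOT G0=NOT 1=0 G3=G3&G1=0&1=0 -> 1100
Step 3: G0=1(const) G1=G1|G0=1|1=1 G2=NOT G0=NOT 1=0 G3=G3&G1=0&1=0 -> 1100
State from step 3 equals state from step 2 -> cycle length 1

Answer: 1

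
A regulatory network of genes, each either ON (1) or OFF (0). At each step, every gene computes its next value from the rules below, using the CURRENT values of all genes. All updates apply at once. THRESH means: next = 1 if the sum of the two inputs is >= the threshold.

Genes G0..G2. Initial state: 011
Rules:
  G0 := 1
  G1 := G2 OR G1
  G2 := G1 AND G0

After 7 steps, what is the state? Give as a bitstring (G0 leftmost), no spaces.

Step 1: G0=1(const) G1=G2|G1=1|1=1 G2=G1&G0=1&0=0 -> 110
Step 2: G0=1(const) G1=G2|G1=0|1=1 G2=G1&G0=1&1=1 -> 111
Step 3: G0=1(const) G1=G2|G1=1|1=1 G2=G1&G0=1&1=1 -> 111
Step 4: G0=1(const) G1=G2|G1=1|1=1 G2=G1&G0=1&1=1 -> 111
Step 5: G0=1(const) G1=G2|G1=1|1=1 G2=G1&G0=1&1=1 -> 111
Step 6: G0=1(const) G1=G2|G1=1|1=1 G2=G1&G0=1&1=1 -> 111
Step 7: G0=1(const) G1=G2|G1=1|1=1 G2=G1&G0=1&1=1 -> 111

111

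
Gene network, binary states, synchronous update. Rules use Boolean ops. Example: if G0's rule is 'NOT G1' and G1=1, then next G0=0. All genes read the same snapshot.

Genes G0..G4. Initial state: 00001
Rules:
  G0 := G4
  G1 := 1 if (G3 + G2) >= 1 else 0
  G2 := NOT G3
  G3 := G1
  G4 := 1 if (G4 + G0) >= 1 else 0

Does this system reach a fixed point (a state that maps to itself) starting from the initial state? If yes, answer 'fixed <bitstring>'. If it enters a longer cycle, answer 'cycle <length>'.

Step 0: 00001
Step 1: G0=G4=1 G1=(0+0>=1)=0 G2=NOT G3=NOT 0=1 G3=G1=0 G4=(1+0>=1)=1 -> 10101
Step 2: G0=G4=1 G1=(0+1>=1)=1 G2=NOT G3=NOT 0=1 G3=G1=0 G4=(1+1>=1)=1 -> 11101
Step 3: G0=G4=1 G1=(0+1>=1)=1 G2=NOT G3=NOT 0=1 G3=G1=1 G4=(1+1>=1)=1 -> 11111
Step 4: G0=G4=1 G1=(1+1>=1)=1 G2=NOT G3=NOT 1=0 G3=G1=1 G4=(1+1>=1)=1 -> 11011
Step 5: G0=G4=1 G1=(1+0>=1)=1 G2=NOT G3=NOT 1=0 G3=G1=1 G4=(1+1>=1)=1 -> 11011
Fixed point reached at step 4: 11011

Answer: fixed 11011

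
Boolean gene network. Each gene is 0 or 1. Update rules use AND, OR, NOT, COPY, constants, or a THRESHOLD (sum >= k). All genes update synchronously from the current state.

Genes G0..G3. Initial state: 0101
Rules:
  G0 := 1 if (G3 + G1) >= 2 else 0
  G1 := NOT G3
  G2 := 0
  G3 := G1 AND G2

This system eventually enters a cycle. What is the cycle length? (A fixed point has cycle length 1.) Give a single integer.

Step 0: 0101
Step 1: G0=(1+1>=2)=1 G1=NOT G3=NOT 1=0 G2=0(const) G3=G1&G2=1&0=0 -> 1000
Step 2: G0=(0+0>=2)=0 G1=NOT G3=NOT 0=1 G2=0(const) G3=G1&G2=0&0=0 -> 0100
Step 3: G0=(0+1>=2)=0 G1=NOT G3=NOT 0=1 G2=0(const) G3=G1&G2=1&0=0 -> 0100
State from step 3 equals state from step 2 -> cycle length 1

Answer: 1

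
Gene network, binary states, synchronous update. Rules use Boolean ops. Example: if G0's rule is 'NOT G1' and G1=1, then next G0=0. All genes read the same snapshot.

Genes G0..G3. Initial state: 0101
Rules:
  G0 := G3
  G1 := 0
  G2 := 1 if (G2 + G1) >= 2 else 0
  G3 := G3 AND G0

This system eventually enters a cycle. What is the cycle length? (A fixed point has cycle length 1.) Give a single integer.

Answer: 1

Derivation:
Step 0: 0101
Step 1: G0=G3=1 G1=0(const) G2=(0+1>=2)=0 G3=G3&G0=1&0=0 -> 1000
Step 2: G0=G3=0 G1=0(const) G2=(0+0>=2)=0 G3=G3&G0=0&1=0 -> 0000
Step 3: G0=G3=0 G1=0(const) G2=(0+0>=2)=0 G3=G3&G0=0&0=0 -> 0000
State from step 3 equals state from step 2 -> cycle length 1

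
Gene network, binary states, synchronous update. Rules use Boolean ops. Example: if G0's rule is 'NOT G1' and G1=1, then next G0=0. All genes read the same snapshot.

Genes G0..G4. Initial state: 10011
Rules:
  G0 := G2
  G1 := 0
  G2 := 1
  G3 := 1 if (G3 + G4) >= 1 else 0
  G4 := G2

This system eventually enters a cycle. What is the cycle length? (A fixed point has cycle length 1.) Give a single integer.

Step 0: 10011
Step 1: G0=G2=0 G1=0(const) G2=1(const) G3=(1+1>=1)=1 G4=G2=0 -> 00110
Step 2: G0=G2=1 G1=0(const) G2=1(const) G3=(1+0>=1)=1 G4=G2=1 -> 10111
Step 3: G0=G2=1 G1=0(const) G2=1(const) G3=(1+1>=1)=1 G4=G2=1 -> 10111
State from step 3 equals state from step 2 -> cycle length 1

Answer: 1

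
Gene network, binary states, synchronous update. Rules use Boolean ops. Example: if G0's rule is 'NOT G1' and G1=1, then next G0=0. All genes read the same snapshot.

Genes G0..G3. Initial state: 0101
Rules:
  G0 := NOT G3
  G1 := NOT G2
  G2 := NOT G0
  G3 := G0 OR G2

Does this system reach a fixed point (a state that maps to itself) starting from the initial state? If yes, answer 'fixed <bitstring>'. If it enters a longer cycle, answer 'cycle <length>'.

Answer: cycle 3

Derivation:
Step 0: 0101
Step 1: G0=NOT G3=NOT 1=0 G1=NOT G2=NOT 0=1 G2=NOT G0=NOT 0=1 G3=G0|G2=0|0=0 -> 0110
Step 2: G0=NOT G3=NOT 0=1 G1=NOT G2=NOT 1=0 G2=NOT G0=NOT 0=1 G3=G0|G2=0|1=1 -> 1011
Step 3: G0=NOT G3=NOT 1=0 G1=NOT G2=NOT 1=0 G2=NOT G0=NOT 1=0 G3=G0|G2=1|1=1 -> 0001
Step 4: G0=NOT G3=NOT 1=0 G1=NOT G2=NOT 0=1 G2=NOT G0=NOT 0=1 G3=G0|G2=0|0=0 -> 0110
Cycle of length 3 starting at step 1 -> no fixed point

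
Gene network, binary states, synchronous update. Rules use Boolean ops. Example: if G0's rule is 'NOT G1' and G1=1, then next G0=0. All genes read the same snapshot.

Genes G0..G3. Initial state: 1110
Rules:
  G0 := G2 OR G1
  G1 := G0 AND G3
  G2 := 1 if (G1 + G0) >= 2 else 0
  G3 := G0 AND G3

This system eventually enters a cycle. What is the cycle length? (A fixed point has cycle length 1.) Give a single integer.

Step 0: 1110
Step 1: G0=G2|G1=1|1=1 G1=G0&G3=1&0=0 G2=(1+1>=2)=1 G3=G0&G3=1&0=0 -> 1010
Step 2: G0=G2|G1=1|0=1 G1=G0&G3=1&0=0 G2=(0+1>=2)=0 G3=G0&G3=1&0=0 -> 1000
Step 3: G0=G2|G1=0|0=0 G1=G0&G3=1&0=0 G2=(0+1>=2)=0 G3=G0&G3=1&0=0 -> 0000
Step 4: G0=G2|G1=0|0=0 G1=G0&G3=0&0=0 G2=(0+0>=2)=0 G3=G0&G3=0&0=0 -> 0000
State from step 4 equals state from step 3 -> cycle length 1

Answer: 1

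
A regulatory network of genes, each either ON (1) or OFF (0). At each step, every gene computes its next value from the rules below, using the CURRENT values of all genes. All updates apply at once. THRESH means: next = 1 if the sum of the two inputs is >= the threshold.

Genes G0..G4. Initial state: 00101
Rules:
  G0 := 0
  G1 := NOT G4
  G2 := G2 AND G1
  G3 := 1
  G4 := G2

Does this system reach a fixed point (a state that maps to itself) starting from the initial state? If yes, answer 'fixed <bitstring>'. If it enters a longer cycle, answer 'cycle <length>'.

Step 0: 00101
Step 1: G0=0(const) G1=NOT G4=NOT 1=0 G2=G2&G1=1&0=0 G3=1(const) G4=G2=1 -> 00011
Step 2: G0=0(const) G1=NOT G4=NOT 1=0 G2=G2&G1=0&0=0 G3=1(const) G4=G2=0 -> 00010
Step 3: G0=0(const) G1=NOT G4=NOT 0=1 G2=G2&G1=0&0=0 G3=1(const) G4=G2=0 -> 01010
Step 4: G0=0(const) G1=NOT G4=NOT 0=1 G2=G2&G1=0&1=0 G3=1(const) G4=G2=0 -> 01010
Fixed point reached at step 3: 01010

Answer: fixed 01010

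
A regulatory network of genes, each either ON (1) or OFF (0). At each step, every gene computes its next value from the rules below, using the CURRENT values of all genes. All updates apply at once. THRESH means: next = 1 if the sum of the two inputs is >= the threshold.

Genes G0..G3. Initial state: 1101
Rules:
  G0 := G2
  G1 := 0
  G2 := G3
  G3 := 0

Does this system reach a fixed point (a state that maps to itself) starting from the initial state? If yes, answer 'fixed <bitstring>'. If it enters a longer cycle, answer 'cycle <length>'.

Step 0: 1101
Step 1: G0=G2=0 G1=0(const) G2=G3=1 G3=0(const) -> 0010
Step 2: G0=G2=1 G1=0(const) G2=G3=0 G3=0(const) -> 1000
Step 3: G0=G2=0 G1=0(const) G2=G3=0 G3=0(const) -> 0000
Step 4: G0=G2=0 G1=0(const) G2=G3=0 G3=0(const) -> 0000
Fixed point reached at step 3: 0000

Answer: fixed 0000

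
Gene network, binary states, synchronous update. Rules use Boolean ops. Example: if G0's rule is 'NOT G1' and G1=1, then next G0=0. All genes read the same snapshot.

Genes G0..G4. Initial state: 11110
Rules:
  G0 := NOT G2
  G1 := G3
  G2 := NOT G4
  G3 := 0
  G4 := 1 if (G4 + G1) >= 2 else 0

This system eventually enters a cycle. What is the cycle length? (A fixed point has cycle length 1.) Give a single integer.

Step 0: 11110
Step 1: G0=NOT G2=NOT 1=0 G1=G3=1 G2=NOT G4=NOT 0=1 G3=0(const) G4=(0+1>=2)=0 -> 01100
Step 2: G0=NOT G2=NOT 1=0 G1=G3=0 G2=NOT G4=NOT 0=1 G3=0(const) G4=(0+1>=2)=0 -> 00100
Step 3: G0=NOT G2=NOT 1=0 G1=G3=0 G2=NOT G4=NOT 0=1 G3=0(const) G4=(0+0>=2)=0 -> 00100
State from step 3 equals state from step 2 -> cycle length 1

Answer: 1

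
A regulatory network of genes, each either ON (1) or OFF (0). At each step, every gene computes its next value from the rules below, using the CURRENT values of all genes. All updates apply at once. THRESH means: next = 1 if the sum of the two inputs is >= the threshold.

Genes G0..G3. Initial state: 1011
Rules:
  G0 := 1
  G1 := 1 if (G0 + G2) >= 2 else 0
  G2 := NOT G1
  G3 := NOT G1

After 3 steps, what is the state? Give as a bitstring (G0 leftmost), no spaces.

Step 1: G0=1(const) G1=(1+1>=2)=1 G2=NOT G1=NOT 0=1 G3=NOT G1=NOT 0=1 -> 1111
Step 2: G0=1(const) G1=(1+1>=2)=1 G2=NOT G1=NOT 1=0 G3=NOT G1=NOT 1=0 -> 1100
Step 3: G0=1(const) G1=(1+0>=2)=0 G2=NOT G1=NOT 1=0 G3=NOT G1=NOT 1=0 -> 1000

1000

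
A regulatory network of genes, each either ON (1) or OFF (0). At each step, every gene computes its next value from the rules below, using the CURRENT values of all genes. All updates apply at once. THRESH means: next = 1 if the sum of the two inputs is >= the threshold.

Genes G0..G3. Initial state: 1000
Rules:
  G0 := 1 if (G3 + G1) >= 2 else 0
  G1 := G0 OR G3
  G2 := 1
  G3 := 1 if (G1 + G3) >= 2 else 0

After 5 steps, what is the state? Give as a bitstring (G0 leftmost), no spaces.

Step 1: G0=(0+0>=2)=0 G1=G0|G3=1|0=1 G2=1(const) G3=(0+0>=2)=0 -> 0110
Step 2: G0=(0+1>=2)=0 G1=G0|G3=0|0=0 G2=1(const) G3=(1+0>=2)=0 -> 0010
Step 3: G0=(0+0>=2)=0 G1=G0|G3=0|0=0 G2=1(const) G3=(0+0>=2)=0 -> 0010
Step 4: G0=(0+0>=2)=0 G1=G0|G3=0|0=0 G2=1(const) G3=(0+0>=2)=0 -> 0010
Step 5: G0=(0+0>=2)=0 G1=G0|G3=0|0=0 G2=1(const) G3=(0+0>=2)=0 -> 0010

0010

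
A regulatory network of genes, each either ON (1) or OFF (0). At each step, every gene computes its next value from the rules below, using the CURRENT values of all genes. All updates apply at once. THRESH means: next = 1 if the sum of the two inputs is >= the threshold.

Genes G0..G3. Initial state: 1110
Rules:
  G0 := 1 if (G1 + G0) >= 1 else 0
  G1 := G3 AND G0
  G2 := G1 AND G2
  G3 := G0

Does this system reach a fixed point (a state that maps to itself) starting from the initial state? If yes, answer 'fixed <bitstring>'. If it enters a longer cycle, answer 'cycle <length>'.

Step 0: 1110
Step 1: G0=(1+1>=1)=1 G1=G3&G0=0&1=0 G2=G1&G2=1&1=1 G3=G0=1 -> 1011
Step 2: G0=(0+1>=1)=1 G1=G3&G0=1&1=1 G2=G1&G2=0&1=0 G3=G0=1 -> 1101
Step 3: G0=(1+1>=1)=1 G1=G3&G0=1&1=1 G2=G1&G2=1&0=0 G3=G0=1 -> 1101
Fixed point reached at step 2: 1101

Answer: fixed 1101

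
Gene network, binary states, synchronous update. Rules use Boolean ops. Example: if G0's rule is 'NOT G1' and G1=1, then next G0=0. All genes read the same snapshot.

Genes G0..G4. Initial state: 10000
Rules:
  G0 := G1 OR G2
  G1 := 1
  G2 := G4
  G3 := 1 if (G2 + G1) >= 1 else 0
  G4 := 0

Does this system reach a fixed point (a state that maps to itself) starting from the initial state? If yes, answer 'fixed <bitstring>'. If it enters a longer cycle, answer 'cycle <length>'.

Answer: fixed 11010

Derivation:
Step 0: 10000
Step 1: G0=G1|G2=0|0=0 G1=1(const) G2=G4=0 G3=(0+0>=1)=0 G4=0(const) -> 01000
Step 2: G0=G1|G2=1|0=1 G1=1(const) G2=G4=0 G3=(0+1>=1)=1 G4=0(const) -> 11010
Step 3: G0=G1|G2=1|0=1 G1=1(const) G2=G4=0 G3=(0+1>=1)=1 G4=0(const) -> 11010
Fixed point reached at step 2: 11010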